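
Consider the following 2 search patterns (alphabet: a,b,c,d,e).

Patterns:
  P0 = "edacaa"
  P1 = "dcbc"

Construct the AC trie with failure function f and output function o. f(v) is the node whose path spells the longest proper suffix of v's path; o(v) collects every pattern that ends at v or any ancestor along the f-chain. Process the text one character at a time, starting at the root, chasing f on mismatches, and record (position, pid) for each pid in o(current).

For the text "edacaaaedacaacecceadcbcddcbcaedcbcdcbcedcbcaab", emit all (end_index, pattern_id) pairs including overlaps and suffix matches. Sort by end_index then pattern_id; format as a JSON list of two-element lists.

Build:
Trie nodes:
  n0 'ε': d→7 e→1
  n1 'e': d→2
  n2 'ed': a→3
  n3 'eda': c→4
  n4 'edac': a→5
  n5 'edaca': a→6
  n6 'edacaa': ·  [P0 ends]
  n7 'd': c→8
  n8 'dc': b→9
  n9 'dcb': c→10
  n10 'dcbc': ·  [P1 ends]

Failure links (BFS by depth):
  n1('e'): parent n0 fail=0; on 'e' 0 → fail=0;  out ∅∪∅=∅
  n7('d'): parent n0 fail=0; on 'd' 0 → fail=0;  out ∅∪∅=∅
  n2('ed'): parent n1 fail=0; on 'd' 0 → fail=7;  out ∅∪∅=∅
  n8('dc'): parent n7 fail=0; on 'c' 0 → fail=0;  out ∅∪∅=∅
  n3('eda'): parent n2 fail=7; on 'a' 7→0 → fail=0;  out ∅∪∅=∅
  n9('dcb'): parent n8 fail=0; on 'b' 0 → fail=0;  out ∅∪∅=∅
  n4('edac'): parent n3 fail=0; on 'c' 0 → fail=0;  out ∅∪∅=∅
  n10('dcbc'): parent n9 fail=0; on 'c' 0 → fail=0;  out {1}∪∅={1}
  n5('edaca'): parent n4 fail=0; on 'a' 0 → fail=0;  out ∅∪∅=∅
  n6('edacaa'): parent n5 fail=0; on 'a' 0 → fail=0;  out {0}∪∅={0}

Run:
[0] read 'e'  n0⇒n1
[1] read 'd'  n1⇒n2
[2] read 'a'  n2⇒n3
[3] read 'c'  n3⇒n4
[4] read 'a'  n4⇒n5
[5] read 'a'  n5⇒n6  → match P0@[0:5]
[6] read 'a'  n6⇒n0 (via fail)
[7] read 'e'  n0⇒n1
[8] read 'd'  n1⇒n2
[9] read 'a'  n2⇒n3
[10] read 'c'  n3⇒n4
[11] read 'a'  n4⇒n5
[12] read 'a'  n5⇒n6  → match P0@[7:12]
[13] read 'c'  n6⇒n0 (via fail)
[14] read 'e'  n0⇒n1
[15] read 'c'  n1⇒n0 (via fail)
[16] read 'c'  n0⇒n0
[17] read 'e'  n0⇒n1
[18] read 'a'  n1⇒n0 (via fail)
[19] read 'd'  n0⇒n7
[20] read 'c'  n7⇒n8
[21] read 'b'  n8⇒n9
[22] read 'c'  n9⇒n10  → match P1@[19:22]
[23] read 'd'  n10⇒n7 (via fail)
[24] read 'd'  n7⇒n7 (via fail)
[25] read 'c'  n7⇒n8
[26] read 'b'  n8⇒n9
[27] read 'c'  n9⇒n10  → match P1@[24:27]
[28] read 'a'  n10⇒n0 (via fail)
[29] read 'e'  n0⇒n1
[30] read 'd'  n1⇒n2
[31] read 'c'  n2⇒n8 (via fail)
[32] read 'b'  n8⇒n9
[33] read 'c'  n9⇒n10  → match P1@[30:33]
[34] read 'd'  n10⇒n7 (via fail)
[35] read 'c'  n7⇒n8
[36] read 'b'  n8⇒n9
[37] read 'c'  n9⇒n10  → match P1@[34:37]
[38] read 'e'  n10⇒n1 (via fail)
[39] read 'd'  n1⇒n2
[40] read 'c'  n2⇒n8 (via fail)
[41] read 'b'  n8⇒n9
[42] read 'c'  n9⇒n10  → match P1@[39:42]
[43] read 'a'  n10⇒n0 (via fail)
[44] read 'a'  n0⇒n0
[45] read 'b'  n0⇒n0

Result: [[5,0],[12,0],[22,1],[27,1],[33,1],[37,1],[42,1]]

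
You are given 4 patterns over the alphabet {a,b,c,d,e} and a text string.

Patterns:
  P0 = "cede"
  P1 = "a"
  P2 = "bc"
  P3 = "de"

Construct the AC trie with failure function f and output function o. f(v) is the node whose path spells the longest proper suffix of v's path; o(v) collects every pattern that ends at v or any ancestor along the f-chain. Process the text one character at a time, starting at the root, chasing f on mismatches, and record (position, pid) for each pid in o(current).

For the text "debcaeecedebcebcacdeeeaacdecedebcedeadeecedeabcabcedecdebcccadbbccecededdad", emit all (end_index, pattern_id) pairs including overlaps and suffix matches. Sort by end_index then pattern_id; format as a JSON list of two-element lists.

Construct AC machine:
Trie (insert patterns):
  n0 'ε': a→5 b→6 c→1 d→8
  n1 'c': e→2
  n2 'ce': d→3
  n3 'ced': e→4
  n4 'cede': ·  ←P0
  n5 'a': ·  ←P1
  n6 'b': c→7
  n7 'bc': ·  ←P2
  n8 'd': e→9
  n9 'de': ·  ←P3

BFS fail/out derivation:
  n1('c'): parent n0 fail=0; on 'c' 0 → fail=0;  out ∅∪∅=∅
  n5('a'): parent n0 fail=0; on 'a' 0 → fail=0;  out {1}∪∅={1}
  n6('b'): parent n0 fail=0; on 'b' 0 → fail=0;  out ∅∪∅=∅
  n8('d'): parent n0 fail=0; on 'd' 0 → fail=0;  out ∅∪∅=∅
  n2('ce'): parent n1 fail=0; on 'e' 0 → fail=0;  out ∅∪∅=∅
  n7('bc'): parent n6 fail=0; on 'c' 0 → fail=1;  out {2}∪∅={2}
  n9('de'): parent n8 fail=0; on 'e' 0 → fail=0;  out {3}∪∅={3}
  n3('ced'): parent n2 fail=0; on 'd' 0 → fail=8;  out ∅∪∅=∅
  n4('cede'): parent n3 fail=8; on 'e' 8 → fail=9;  out {0}∪{3}={0,3}

Run:
i=0 'd': node 0→8
i=1 'e': node 8→9  ** P3@[0:1]
i=2 'b': node 9→6 (via fail)
i=3 'c': node 6→7  ** P2@[2:3]
i=4 'a': node 7→5 (via fail)  ** P1@[4:4]
i=5 'e': node 5→0 (via fail)
i=6 'e': node 0→0
i=7 'c': node 0→1
i=8 'e': node 1→2
i=9 'd': node 2→3
i=10 'e': node 3→4  ** P0@[7:10],P3@[9:10]
i=11 'b': node 4→6 (via fail)
i=12 'c': node 6→7  ** P2@[11:12]
i=13 'e': node 7→2 (via fail)
i=14 'b': node 2→6 (via fail)
i=15 'c': node 6→7  ** P2@[14:15]
i=16 'a': node 7→5 (via fail)  ** P1@[16:16]
i=17 'c': node 5→1 (via fail)
i=18 'd': node 1→8 (via fail)
i=19 'e': node 8→9  ** P3@[18:19]
i=20 'e': node 9→0 (via fail)
i=21 'e': node 0→0
i=22 'a': node 0→5  ** P1@[22:22]
i=23 'a': node 5→5 (via fail)  ** P1@[23:23]
i=24 'c': node 5→1 (via fail)
i=25 'd': node 1→8 (via fail)
i=26 'e': node 8→9  ** P3@[25:26]
i=27 'c': node 9→1 (via fail)
i=28 'e': node 1→2
i=29 'd': node 2→3
i=30 'e': node 3→4  ** P0@[27:30],P3@[29:30]
i=31 'b': node 4→6 (via fail)
i=32 'c': node 6→7  ** P2@[31:32]
i=33 'e': node 7→2 (via fail)
i=34 'd': node 2→3
i=35 'e': node 3→4  ** P0@[32:35],P3@[34:35]
i=36 'a': node 4→5 (via fail)  ** P1@[36:36]
i=37 'd': node 5→8 (via fail)
i=38 'e': node 8→9  ** P3@[37:38]
i=39 'e': node 9→0 (via fail)
i=40 'c': node 0→1
i=41 'e': node 1→2
i=42 'd': node 2→3
i=43 'e': node 3→4  ** P0@[40:43],P3@[42:43]
i=44 'a': node 4→5 (via fail)  ** P1@[44:44]
i=45 'b': node 5→6 (via fail)
i=46 'c': node 6→7  ** P2@[45:46]
i=47 'a': node 7→5 (via fail)  ** P1@[47:47]
i=48 'b': node 5→6 (via fail)
i=49 'c': node 6→7  ** P2@[48:49]
i=50 'e': node 7→2 (via fail)
i=51 'd': node 2→3
i=52 'e': node 3→4  ** P0@[49:52],P3@[51:52]
i=53 'c': node 4→1 (via fail)
i=54 'd': node 1→8 (via fail)
i=55 'e': node 8→9  ** P3@[54:55]
i=56 'b': node 9→6 (via fail)
i=57 'c': node 6→7  ** P2@[56:57]
i=58 'c': node 7→1 (via fail)
i=59 'c': node 1→1 (via fail)
i=60 'a': node 1→5 (via fail)  ** P1@[60:60]
i=61 'd': node 5→8 (via fail)
i=62 'b': node 8→6 (via fail)
i=63 'b': node 6→6 (via fail)
i=64 'c': node 6→7  ** P2@[63:64]
i=65 'c': node 7→1 (via fail)
i=66 'e': node 1→2
i=67 'c': node 2→1 (via fail)
i=68 'e': node 1→2
i=69 'd': node 2→3
i=70 'e': node 3→4  ** P0@[67:70],P3@[69:70]
i=71 'd': node 4→8 (via fail)
i=72 'd': node 8→8 (via fail)
i=73 'a': node 8→5 (via fail)  ** P1@[73:73]
i=74 'd': node 5→8 (via fail)

Result: [[1,3],[3,2],[4,1],[10,0],[10,3],[12,2],[15,2],[16,1],[19,3],[22,1],[23,1],[26,3],[30,0],[30,3],[32,2],[35,0],[35,3],[36,1],[38,3],[43,0],[43,3],[44,1],[46,2],[47,1],[49,2],[52,0],[52,3],[55,3],[57,2],[60,1],[64,2],[70,0],[70,3],[73,1]]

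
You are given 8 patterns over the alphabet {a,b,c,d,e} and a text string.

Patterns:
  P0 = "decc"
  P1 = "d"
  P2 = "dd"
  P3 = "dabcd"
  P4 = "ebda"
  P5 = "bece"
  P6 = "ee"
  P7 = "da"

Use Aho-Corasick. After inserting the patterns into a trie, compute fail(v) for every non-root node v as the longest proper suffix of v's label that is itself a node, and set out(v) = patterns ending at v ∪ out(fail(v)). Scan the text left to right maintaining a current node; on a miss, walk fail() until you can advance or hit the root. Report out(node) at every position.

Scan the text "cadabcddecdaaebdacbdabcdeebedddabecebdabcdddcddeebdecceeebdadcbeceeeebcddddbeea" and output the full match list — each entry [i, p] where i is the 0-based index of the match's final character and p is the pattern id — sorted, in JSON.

Build automaton:
Trie (insert patterns):
  0='ε' goto b→14 d→1 e→10
  1='d' goto a→6 d→5 e→2  [P1 ends]
  2='de' goto c→3
  3='dec' goto c→4
  4='decc' goto ·  [P0 ends]
  5='dd' goto ·  [P2 ends]
  6='da' goto b→7  [P7 ends]
  7='dab' goto c→8
  8='dabc' goto d→9
  9='dabcd' goto ·  [P3 ends]
  10='e' goto b→11 e→18
  11='eb' goto d→12
  12='ebd' goto a→13
  13='ebda' goto ·  [P4 ends]
  14='b' goto e→15
  15='be' goto c→16
  16='bec' goto e→17
  17='bece' goto ·  [P5 ends]
  18='ee' goto ·  [P6 ends]

Failure links (BFS by depth):
  fail(1) 'd': from fail(0)=0 chase 'd': 0 ⇒ 0;  out={1}∪out(0)={1}
  fail(10) 'e': from fail(0)=0 chase 'e': 0 ⇒ 0;  out=∅∪out(0)=∅
  fail(14) 'b': from fail(0)=0 chase 'b': 0 ⇒ 0;  out=∅∪out(0)=∅
  fail(2) 'de': from fail(1)=0 chase 'e': 0 ⇒ 10;  out=∅∪out(10)=∅
  fail(5) 'dd': from fail(1)=0 chase 'd': 0 ⇒ 1;  out={2}∪out(1)={1,2}
  fail(6) 'da': from fail(1)=0 chase 'a': 0 ⇒ 0;  out={7}∪out(0)={7}
  fail(11) 'eb': from fail(10)=0 chase 'b': 0 ⇒ 14;  out=∅∪out(14)=∅
  fail(15) 'be': from fail(14)=0 chase 'e': 0 ⇒ 10;  out=∅∪out(10)=∅
  fail(18) 'ee': from fail(10)=0 chase 'e': 0 ⇒ 10;  out={6}∪out(10)={6}
  fail(3) 'dec': from fail(2)=10 chase 'c': 10→0 ⇒ 0;  out=∅∪out(0)=∅
  fail(7) 'dab': from fail(6)=0 chase 'b': 0 ⇒ 14;  out=∅∪out(14)=∅
  fail(12) 'ebd': from fail(11)=14 chase 'd': 14→0 ⇒ 1;  out=∅∪out(1)={1}
  fail(16) 'bec': from fail(15)=10 chase 'c': 10→0 ⇒ 0;  out=∅∪out(0)=∅
  fail(4) 'decc': from fail(3)=0 chase 'c': 0 ⇒ 0;  out={0}∪out(0)={0}
  fail(8) 'dabc': from fail(7)=14 chase 'c': 14→0 ⇒ 0;  out=∅∪out(0)=∅
  fail(13) 'ebda': from fail(12)=1 chase 'a': 1 ⇒ 6;  out={4}∪out(6)={4,7}
  fail(17) 'bece': from fail(16)=0 chase 'e': 0 ⇒ 10;  out={5}∪out(10)={5}
  fail(9) 'dabcd': from fail(8)=0 chase 'd': 0 ⇒ 1;  out={3}∪out(1)={1,3}

Scan:
pos 0 'c': at 0
pos 1 'a': at 0
pos 2 'd': at 1  ** P1@[2:2]
pos 3 'a': at 6  ** P7@[2:3]
pos 4 'b': at 7
pos 5 'c': at 8
pos 6 'd': at 9  ** P1@[6:6],P3@[2:6]
pos 7 'd': at 5 ·f  ** P1@[7:7],P2@[6:7]
pos 8 'e': at 2 ·f
pos 9 'c': at 3
pos 10 'd': at 1 ·f  ** P1@[10:10]
pos 11 'a': at 6  ** P7@[10:11]
pos 12 'a': at 0 ·f
pos 13 'e': at 10
pos 14 'b': at 11
pos 15 'd': at 12  ** P1@[15:15]
pos 16 'a': at 13  ** P4@[13:16],P7@[15:16]
pos 17 'c': at 0 ·f
pos 18 'b': at 14
pos 19 'd': at 1 ·f  ** P1@[19:19]
pos 20 'a': at 6  ** P7@[19:20]
pos 21 'b': at 7
pos 22 'c': at 8
pos 23 'd': at 9  ** P1@[23:23],P3@[19:23]
pos 24 'e': at 2 ·f
pos 25 'e': at 18 ·f  ** P6@[24:25]
pos 26 'b': at 11 ·f
pos 27 'e': at 15 ·f
pos 28 'd': at 1 ·f  ** P1@[28:28]
pos 29 'd': at 5  ** P1@[29:29],P2@[28:29]
pos 30 'd': at 5 ·f  ** P1@[30:30],P2@[29:30]
pos 31 'a': at 6 ·f  ** P7@[30:31]
pos 32 'b': at 7
pos 33 'e': at 15 ·f
pos 34 'c': at 16
pos 35 'e': at 17  ** P5@[32:35]
pos 36 'b': at 11 ·f
pos 37 'd': at 12  ** P1@[37:37]
pos 38 'a': at 13  ** P4@[35:38],P7@[37:38]
pos 39 'b': at 7 ·f
pos 40 'c': at 8
pos 41 'd': at 9  ** P1@[41:41],P3@[37:41]
pos 42 'd': at 5 ·f  ** P1@[42:42],P2@[41:42]
pos 43 'd': at 5 ·f  ** P1@[43:43],P2@[42:43]
pos 44 'c': at 0 ·f
pos 45 'd': at 1  ** P1@[45:45]
pos 46 'd': at 5  ** P1@[46:46],P2@[45:46]
pos 47 'e': at 2 ·f
pos 48 'e': at 18 ·f  ** P6@[47:48]
pos 49 'b': at 11 ·f
pos 50 'd': at 12  ** P1@[50:50]
pos 51 'e': at 2 ·f
pos 52 'c': at 3
pos 53 'c': at 4  ** P0@[50:53]
pos 54 'e': at 10 ·f
pos 55 'e': at 18  ** P6@[54:55]
pos 56 'e': at 18 ·f  ** P6@[55:56]
pos 57 'b': at 11 ·f
pos 58 'd': at 12  ** P1@[58:58]
pos 59 'a': at 13  ** P4@[56:59],P7@[58:59]
pos 60 'd': at 1 ·f  ** P1@[60:60]
pos 61 'c': at 0 ·f
pos 62 'b': at 14
pos 63 'e': at 15
pos 64 'c': at 16
pos 65 'e': at 17  ** P5@[62:65]
pos 66 'e': at 18 ·f  ** P6@[65:66]
pos 67 'e': at 18 ·f  ** P6@[66:67]
pos 68 'e': at 18 ·f  ** P6@[67:68]
pos 69 'b': at 11 ·f
pos 70 'c': at 0 ·f
pos 71 'd': at 1  ** P1@[71:71]
pos 72 'd': at 5  ** P1@[72:72],P2@[71:72]
pos 73 'd': at 5 ·f  ** P1@[73:73],P2@[72:73]
pos 74 'd': at 5 ·f  ** P1@[74:74],P2@[73:74]
pos 75 'b': at 14 ·f
pos 76 'e': at 15
pos 77 'e': at 18 ·f  ** P6@[76:77]
pos 78 'a': at 0 ·f

Matches: [[2,1],[3,7],[6,1],[6,3],[7,1],[7,2],[10,1],[11,7],[15,1],[16,4],[16,7],[19,1],[20,7],[23,1],[23,3],[25,6],[28,1],[29,1],[29,2],[30,1],[30,2],[31,7],[35,5],[37,1],[38,4],[38,7],[41,1],[41,3],[42,1],[42,2],[43,1],[43,2],[45,1],[46,1],[46,2],[48,6],[50,1],[53,0],[55,6],[56,6],[58,1],[59,4],[59,7],[60,1],[65,5],[66,6],[67,6],[68,6],[71,1],[72,1],[72,2],[73,1],[73,2],[74,1],[74,2],[77,6]]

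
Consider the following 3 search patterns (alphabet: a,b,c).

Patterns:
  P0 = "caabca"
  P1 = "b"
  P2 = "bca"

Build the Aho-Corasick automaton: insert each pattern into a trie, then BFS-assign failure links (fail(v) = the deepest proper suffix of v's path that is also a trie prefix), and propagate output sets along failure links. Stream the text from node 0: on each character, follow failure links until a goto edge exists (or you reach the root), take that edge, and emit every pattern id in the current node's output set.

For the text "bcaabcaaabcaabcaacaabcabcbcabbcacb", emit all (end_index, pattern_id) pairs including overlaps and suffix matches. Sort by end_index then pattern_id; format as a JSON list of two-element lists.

Build automaton:
Trie (insert patterns):
  0='ε' goto b→7 c→1
  1='c' goto a→2
  2='ca' goto a→3
  3='caa' goto b→4
  4='caab' goto c→5
  5='caabc' goto a→6
  6='caabca' goto ·  ←P0
  7='b' goto c→8  ←P1
  8='bc' goto a→9
  9='bca' goto ·  ←P2

Failure links (BFS by depth):
  fail(1) 'c': from fail(0)=0 chase 'c': 0 ⇒ 0;  out=∅∪out(0)=∅
  fail(7) 'b': from fail(0)=0 chase 'b': 0 ⇒ 0;  out={1}∪out(0)={1}
  fail(2) 'ca': from fail(1)=0 chase 'a': 0 ⇒ 0;  out=∅∪out(0)=∅
  fail(8) 'bc': from fail(7)=0 chase 'c': 0 ⇒ 1;  out=∅∪out(1)=∅
  fail(3) 'caa': from fail(2)=0 chase 'a': 0 ⇒ 0;  out=∅∪out(0)=∅
  fail(9) 'bca': from fail(8)=1 chase 'a': 1 ⇒ 2;  out={2}∪out(2)={2}
  fail(4) 'caab': from fail(3)=0 chase 'b': 0 ⇒ 7;  out=∅∪out(7)={1}
  fail(5) 'caabc': from fail(4)=7 chase 'c': 7 ⇒ 8;  out=∅∪out(8)=∅
  fail(6) 'caabca': from fail(5)=8 chase 'a': 8 ⇒ 9;  out={0}∪out(9)={0,2}

Text stream:
pos 0 'b': at 7  ** P1@[0:0]
pos 1 'c': at 8
pos 2 'a': at 9  ** P2@[0:2]
pos 3 'a': at 3 ·f
pos 4 'b': at 4  ** P1@[4:4]
pos 5 'c': at 5
pos 6 'a': at 6  ** P0@[1:6],P2@[4:6]
pos 7 'a': at 3 ·f
pos 8 'a': at 0 ·f
pos 9 'b': at 7  ** P1@[9:9]
pos 10 'c': at 8
pos 11 'a': at 9  ** P2@[9:11]
pos 12 'a': at 3 ·f
pos 13 'b': at 4  ** P1@[13:13]
pos 14 'c': at 5
pos 15 'a': at 6  ** P0@[10:15],P2@[13:15]
pos 16 'a': at 3 ·f
pos 17 'c': at 1 ·f
pos 18 'a': at 2
pos 19 'a': at 3
pos 20 'b': at 4  ** P1@[20:20]
pos 21 'c': at 5
pos 22 'a': at 6  ** P0@[17:22],P2@[20:22]
pos 23 'b': at 7 ·f  ** P1@[23:23]
pos 24 'c': at 8
pos 25 'b': at 7 ·f  ** P1@[25:25]
pos 26 'c': at 8
pos 27 'a': at 9  ** P2@[25:27]
pos 28 'b': at 7 ·f  ** P1@[28:28]
pos 29 'b': at 7 ·f  ** P1@[29:29]
pos 30 'c': at 8
pos 31 'a': at 9  ** P2@[29:31]
pos 32 'c': at 1 ·f
pos 33 'b': at 7 ·f  ** P1@[33:33]

Matches: [[0,1],[2,2],[4,1],[6,0],[6,2],[9,1],[11,2],[13,1],[15,0],[15,2],[20,1],[22,0],[22,2],[23,1],[25,1],[27,2],[28,1],[29,1],[31,2],[33,1]]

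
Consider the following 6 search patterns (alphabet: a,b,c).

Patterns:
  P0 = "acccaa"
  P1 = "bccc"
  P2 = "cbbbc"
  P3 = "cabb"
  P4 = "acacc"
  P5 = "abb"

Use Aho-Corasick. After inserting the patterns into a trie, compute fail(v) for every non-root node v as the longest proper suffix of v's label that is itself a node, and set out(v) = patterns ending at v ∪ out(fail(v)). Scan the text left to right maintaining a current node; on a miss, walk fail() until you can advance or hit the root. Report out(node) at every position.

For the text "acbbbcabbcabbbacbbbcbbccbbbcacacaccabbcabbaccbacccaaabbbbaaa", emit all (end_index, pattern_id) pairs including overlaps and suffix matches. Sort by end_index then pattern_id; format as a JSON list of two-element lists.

Build:
Trie (insert patterns):
  n0 'ε': a→1 b→7 c→11
  n1 'a': b→22 c→2
  n2 'ac': a→19 c→3
  n3 'acc': c→4
  n4 'accc': a→5
  n5 'accca': a→6
  n6 'acccaa': ·  [P0 ends]
  n7 'b': c→8
  n8 'bc': c→9
  n9 'bcc': c→10
  n10 'bccc': ·  [P1 ends]
  n11 'c': a→16 b→12
  n12 'cb': b→13
  n13 'cbb': b→14
  n14 'cbbb': c→15
  n15 'cbbbc': ·  [P2 ends]
  n16 'ca': b→17
  n17 'cab': b→18
  n18 'cabb': ·  [P3 ends]
  n19 'aca': c→20
  n20 'acac': c→21
  n21 'acacc': ·  [P4 ends]
  n22 'ab': b→23
  n23 'abb': ·  [P5 ends]

Failure links (BFS by depth):
  n1('a'): parent n0 fail=0; on 'a' 0 → fail=0;  out ∅∪∅=∅
  n7('b'): parent n0 fail=0; on 'b' 0 → fail=0;  out ∅∪∅=∅
  n11('c'): parent n0 fail=0; on 'c' 0 → fail=0;  out ∅∪∅=∅
  n2('ac'): parent n1 fail=0; on 'c' 0 → fail=11;  out ∅∪∅=∅
  n8('bc'): parent n7 fail=0; on 'c' 0 → fail=11;  out ∅∪∅=∅
  n12('cb'): parent n11 fail=0; on 'b' 0 → fail=7;  out ∅∪∅=∅
  n16('ca'): parent n11 fail=0; on 'a' 0 → fail=1;  out ∅∪∅=∅
  n22('ab'): parent n1 fail=0; on 'b' 0 → fail=7;  out ∅∪∅=∅
  n3('acc'): parent n2 fail=11; on 'c' 11→0 → fail=11;  out ∅∪∅=∅
  n9('bcc'): parent n8 fail=11; on 'c' 11→0 → fail=11;  out ∅∪∅=∅
  n13('cbb'): parent n12 fail=7; on 'b' 7→0 → fail=7;  out ∅∪∅=∅
  n17('cab'): parent n16 fail=1; on 'b' 1 → fail=22;  out ∅∪∅=∅
  n19('aca'): parent n2 fail=11; on 'a' 11 → fail=16;  out ∅∪∅=∅
  n23('abb'): parent n22 fail=7; on 'b' 7→0 → fail=7;  out {5}∪∅={5}
  n4('accc'): parent n3 fail=11; on 'c' 11→0 → fail=11;  out ∅∪∅=∅
  n10('bccc'): parent n9 fail=11; on 'c' 11→0 → fail=11;  out {1}∪∅={1}
  n14('cbbb'): parent n13 fail=7; on 'b' 7→0 → fail=7;  out ∅∪∅=∅
  n18('cabb'): parent n17 fail=22; on 'b' 22 → fail=23;  out {3}∪{5}={3,5}
  n20('acac'): parent n19 fail=16; on 'c' 16→1 → fail=2;  out ∅∪∅=∅
  n5('accca'): parent n4 fail=11; on 'a' 11 → fail=16;  out ∅∪∅=∅
  n15('cbbbc'): parent n14 fail=7; on 'c' 7 → fail=8;  out {2}∪∅={2}
  n21('acacc'): parent n20 fail=2; on 'c' 2 → fail=3;  out {4}∪∅={4}
  n6('acccaa'): parent n5 fail=16; on 'a' 16→1→0 → fail=1;  out {0}∪∅={0}

Scan:
pos 0 'a': at 1
pos 1 'c': at 2
pos 2 'b': at 12 (via fail)
pos 3 'b': at 13
pos 4 'b': at 14
pos 5 'c': at 15  → match P2@[1:5]
pos 6 'a': at 16 (via fail)
pos 7 'b': at 17
pos 8 'b': at 18  → match P3@[5:8],P5@[6:8]
pos 9 'c': at 8 (via fail)
pos 10 'a': at 16 (via fail)
pos 11 'b': at 17
pos 12 'b': at 18  → match P3@[9:12],P5@[10:12]
pos 13 'b': at 7 (via fail)
pos 14 'a': at 1 (via fail)
pos 15 'c': at 2
pos 16 'b': at 12 (via fail)
pos 17 'b': at 13
pos 18 'b': at 14
pos 19 'c': at 15  → match P2@[15:19]
pos 20 'b': at 12 (via fail)
pos 21 'b': at 13
pos 22 'c': at 8 (via fail)
pos 23 'c': at 9
pos 24 'b': at 12 (via fail)
pos 25 'b': at 13
pos 26 'b': at 14
pos 27 'c': at 15  → match P2@[23:27]
pos 28 'a': at 16 (via fail)
pos 29 'c': at 2 (via fail)
pos 30 'a': at 19
pos 31 'c': at 20
pos 32 'a': at 19 (via fail)
pos 33 'c': at 20
pos 34 'c': at 21  → match P4@[30:34]
pos 35 'a': at 16 (via fail)
pos 36 'b': at 17
pos 37 'b': at 18  → match P3@[34:37],P5@[35:37]
pos 38 'c': at 8 (via fail)
pos 39 'a': at 16 (via fail)
pos 40 'b': at 17
pos 41 'b': at 18  → match P3@[38:41],P5@[39:41]
pos 42 'a': at 1 (via fail)
pos 43 'c': at 2
pos 44 'c': at 3
pos 45 'b': at 12 (via fail)
pos 46 'a': at 1 (via fail)
pos 47 'c': at 2
pos 48 'c': at 3
pos 49 'c': at 4
pos 50 'a': at 5
pos 51 'a': at 6  → match P0@[46:51]
pos 52 'a': at 1 (via fail)
pos 53 'b': at 22
pos 54 'b': at 23  → match P5@[52:54]
pos 55 'b': at 7 (via fail)
pos 56 'b': at 7 (via fail)
pos 57 'a': at 1 (via fail)
pos 58 'a': at 1 (via fail)
pos 59 'a': at 1 (via fail)

Result: [[5,2],[8,3],[8,5],[12,3],[12,5],[19,2],[27,2],[34,4],[37,3],[37,5],[41,3],[41,5],[51,0],[54,5]]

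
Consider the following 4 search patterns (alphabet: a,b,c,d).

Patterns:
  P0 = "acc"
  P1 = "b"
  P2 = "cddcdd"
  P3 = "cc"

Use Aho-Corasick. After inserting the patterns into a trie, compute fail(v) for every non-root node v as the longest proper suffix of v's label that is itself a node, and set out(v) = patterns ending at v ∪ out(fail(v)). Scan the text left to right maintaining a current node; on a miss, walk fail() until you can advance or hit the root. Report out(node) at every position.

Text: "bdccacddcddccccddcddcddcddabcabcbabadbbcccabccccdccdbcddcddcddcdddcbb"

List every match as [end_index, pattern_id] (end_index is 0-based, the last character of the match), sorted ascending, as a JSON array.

Build:
Trie nodes:
  n0 'ε': a→1 b→4 c→5
  n1 'a': c→2
  n2 'ac': c→3
  n3 'acc': ·  ←P0
  n4 'b': ·  ←P1
  n5 'c': c→11 d→6
  n6 'cd': d→7
  n7 'cdd': c→8
  n8 'cddc': d→9
  n9 'cddcd': d→10
  n10 'cddcdd': ·  ←P2
  n11 'cc': ·  ←P3

Failure links (BFS by depth):
  n1('a'): parent n0 fail=0; on 'a' 0 → fail=0;  out ∅∪∅=∅
  n4('b'): parent n0 fail=0; on 'b' 0 → fail=0;  out {1}∪∅={1}
  n5('c'): parent n0 fail=0; on 'c' 0 → fail=0;  out ∅∪∅=∅
  n2('ac'): parent n1 fail=0; on 'c' 0 → fail=5;  out ∅∪∅=∅
  n6('cd'): parent n5 fail=0; on 'd' 0 → fail=0;  out ∅∪∅=∅
  n11('cc'): parent n5 fail=0; on 'c' 0 → fail=5;  out {3}∪∅={3}
  n3('acc'): parent n2 fail=5; on 'c' 5 → fail=11;  out {0}∪{3}={0,3}
  n7('cdd'): parent n6 fail=0; on 'd' 0 → fail=0;  out ∅∪∅=∅
  n8('cddc'): parent n7 fail=0; on 'c' 0 → fail=5;  out ∅∪∅=∅
  n9('cddcd'): parent n8 fail=5; on 'd' 5 → fail=6;  out ∅∪∅=∅
  n10('cddcdd'): parent n9 fail=6; on 'd' 6 → fail=7;  out {2}∪∅={2}

Scan:
pos 0 'b': at 4  emit P1@[0:0]
pos 1 'd': at 0 (fail-walked)
pos 2 'c': at 5
pos 3 'c': at 11  emit P3@[2:3]
pos 4 'a': at 1 (fail-walked)
pos 5 'c': at 2
pos 6 'd': at 6 (fail-walked)
pos 7 'd': at 7
pos 8 'c': at 8
pos 9 'd': at 9
pos 10 'd': at 10  emit P2@[5:10]
pos 11 'c': at 8 (fail-walked)
pos 12 'c': at 11 (fail-walked)  emit P3@[11:12]
pos 13 'c': at 11 (fail-walked)  emit P3@[12:13]
pos 14 'c': at 11 (fail-walked)  emit P3@[13:14]
pos 15 'd': at 6 (fail-walked)
pos 16 'd': at 7
pos 17 'c': at 8
pos 18 'd': at 9
pos 19 'd': at 10  emit P2@[14:19]
pos 20 'c': at 8 (fail-walked)
pos 21 'd': at 9
pos 22 'd': at 10  emit P2@[17:22]
pos 23 'c': at 8 (fail-walked)
pos 24 'd': at 9
pos 25 'd': at 10  emit P2@[20:25]
pos 26 'a': at 1 (fail-walked)
pos 27 'b': at 4 (fail-walked)  emit P1@[27:27]
pos 28 'c': at 5 (fail-walked)
pos 29 'a': at 1 (fail-walked)
pos 30 'b': at 4 (fail-walked)  emit P1@[30:30]
pos 31 'c': at 5 (fail-walked)
pos 32 'b': at 4 (fail-walked)  emit P1@[32:32]
pos 33 'a': at 1 (fail-walked)
pos 34 'b': at 4 (fail-walked)  emit P1@[34:34]
pos 35 'a': at 1 (fail-walked)
pos 36 'd': at 0 (fail-walked)
pos 37 'b': at 4  emit P1@[37:37]
pos 38 'b': at 4 (fail-walked)  emit P1@[38:38]
pos 39 'c': at 5 (fail-walked)
pos 40 'c': at 11  emit P3@[39:40]
pos 41 'c': at 11 (fail-walked)  emit P3@[40:41]
pos 42 'a': at 1 (fail-walked)
pos 43 'b': at 4 (fail-walked)  emit P1@[43:43]
pos 44 'c': at 5 (fail-walked)
pos 45 'c': at 11  emit P3@[44:45]
pos 46 'c': at 11 (fail-walked)  emit P3@[45:46]
pos 47 'c': at 11 (fail-walked)  emit P3@[46:47]
pos 48 'd': at 6 (fail-walked)
pos 49 'c': at 5 (fail-walked)
pos 50 'c': at 11  emit P3@[49:50]
pos 51 'd': at 6 (fail-walked)
pos 52 'b': at 4 (fail-walked)  emit P1@[52:52]
pos 53 'c': at 5 (fail-walked)
pos 54 'd': at 6
pos 55 'd': at 7
pos 56 'c': at 8
pos 57 'd': at 9
pos 58 'd': at 10  emit P2@[53:58]
pos 59 'c': at 8 (fail-walked)
pos 60 'd': at 9
pos 61 'd': at 10  emit P2@[56:61]
pos 62 'c': at 8 (fail-walked)
pos 63 'd': at 9
pos 64 'd': at 10  emit P2@[59:64]
pos 65 'd': at 0 (fail-walked)
pos 66 'c': at 5
pos 67 'b': at 4 (fail-walked)  emit P1@[67:67]
pos 68 'b': at 4 (fail-walked)  emit P1@[68:68]

Result: [[0,1],[3,3],[10,2],[12,3],[13,3],[14,3],[19,2],[22,2],[25,2],[27,1],[30,1],[32,1],[34,1],[37,1],[38,1],[40,3],[41,3],[43,1],[45,3],[46,3],[47,3],[50,3],[52,1],[58,2],[61,2],[64,2],[67,1],[68,1]]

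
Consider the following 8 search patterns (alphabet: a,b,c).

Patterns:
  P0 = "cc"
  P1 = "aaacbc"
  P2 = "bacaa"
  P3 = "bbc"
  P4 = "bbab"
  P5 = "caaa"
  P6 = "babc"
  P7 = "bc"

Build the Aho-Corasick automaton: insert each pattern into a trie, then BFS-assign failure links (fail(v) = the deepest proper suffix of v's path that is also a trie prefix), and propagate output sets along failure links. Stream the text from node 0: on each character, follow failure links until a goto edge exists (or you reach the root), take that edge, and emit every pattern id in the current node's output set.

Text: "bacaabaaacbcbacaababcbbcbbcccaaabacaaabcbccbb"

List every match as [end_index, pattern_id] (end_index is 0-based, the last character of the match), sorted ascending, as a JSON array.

Construct AC machine:
Trie (insert patterns):
  n0 'ε': a→3 b→9 c→1
  n1 'c': a→18 c→2
  n2 'cc': ·  [P0 ends]
  n3 'a': a→4
  n4 'aa': a→5
  n5 'aaa': c→6
  n6 'aaac': b→7
  n7 'aaacb': c→8
  n8 'aaacbc': ·  [P1 ends]
  n9 'b': a→10 b→14 c→23
  n10 'ba': b→21 c→11
  n11 'bac': a→12
  n12 'baca': a→13
  n13 'bacaa': ·  [P2 ends]
  n14 'bb': a→16 c→15
  n15 'bbc': ·  [P3 ends]
  n16 'bba': b→17
  n17 'bbab': ·  [P4 ends]
  n18 'ca': a→19
  n19 'caa': a→20
  n20 'caaa': ·  [P5 ends]
  n21 'bab': c→22
  n22 'babc': ·  [P6 ends]
  n23 'bc': ·  [P7 ends]

BFS fail/out derivation:
  n1('c'): parent n0 fail=0; on 'c' 0 → fail=0;  out ∅∪∅=∅
  n3('a'): parent n0 fail=0; on 'a' 0 → fail=0;  out ∅∪∅=∅
  n9('b'): parent n0 fail=0; on 'b' 0 → fail=0;  out ∅∪∅=∅
  n2('cc'): parent n1 fail=0; on 'c' 0 → fail=1;  out {0}∪∅={0}
  n4('aa'): parent n3 fail=0; on 'a' 0 → fail=3;  out ∅∪∅=∅
  n10('ba'): parent n9 fail=0; on 'a' 0 → fail=3;  out ∅∪∅=∅
  n14('bb'): parent n9 fail=0; on 'b' 0 → fail=9;  out ∅∪∅=∅
  n18('ca'): parent n1 fail=0; on 'a' 0 → fail=3;  out ∅∪∅=∅
  n23('bc'): parent n9 fail=0; on 'c' 0 → fail=1;  out {7}∪∅={7}
  n5('aaa'): parent n4 fail=3; on 'a' 3 → fail=4;  out ∅∪∅=∅
  n11('bac'): parent n10 fail=3; on 'c' 3→0 → fail=1;  out ∅∪∅=∅
  n15('bbc'): parent n14 fail=9; on 'c' 9 → fail=23;  out {3}∪{7}={3,7}
  n16('bba'): parent n14 fail=9; on 'a' 9 → fail=10;  out ∅∪∅=∅
  n19('caa'): parent n18 fail=3; on 'a' 3 → fail=4;  out ∅∪∅=∅
  n21('bab'): parent n10 fail=3; on 'b' 3→0 → fail=9;  out ∅∪∅=∅
  n6('aaac'): parent n5 fail=4; on 'c' 4→3→0 → fail=1;  out ∅∪∅=∅
  n12('baca'): parent n11 fail=1; on 'a' 1 → fail=18;  out ∅∪∅=∅
  n17('bbab'): parent n16 fail=10; on 'b' 10 → fail=21;  out {4}∪∅={4}
  n20('caaa'): parent n19 fail=4; on 'a' 4 → fail=5;  out {5}∪∅={5}
  n22('babc'): parent n21 fail=9; on 'c' 9 → fail=23;  out {6}∪{7}={6,7}
  n7('aaacb'): parent n6 fail=1; on 'b' 1→0 → fail=9;  out ∅∪∅=∅
  n13('bacaa'): parent n12 fail=18; on 'a' 18 → fail=19;  out {2}∪∅={2}
  n8('aaacbc'): parent n7 fail=9; on 'c' 9 → fail=23;  out {1}∪{7}={1,7}

Text stream:
i=0 'b': node 0→9
i=1 'a': node 9→10
i=2 'c': node 10→11
i=3 'a': node 11→12
i=4 'a': node 12→13  ** P2@[0:4]
i=5 'b': node 13→9 (fail-walked)
i=6 'a': node 9→10
i=7 'a': node 10→4 (fail-walked)
i=8 'a': node 4→5
i=9 'c': node 5→6
i=10 'b': node 6→7
i=11 'c': node 7→8  ** P1@[6:11],P7@[10:11]
i=12 'b': node 8→9 (fail-walked)
i=13 'a': node 9→10
i=14 'c': node 10→11
i=15 'a': node 11→12
i=16 'a': node 12→13  ** P2@[12:16]
i=17 'b': node 13→9 (fail-walked)
i=18 'a': node 9→10
i=19 'b': node 10→21
i=20 'c': node 21→22  ** P6@[17:20],P7@[19:20]
i=21 'b': node 22→9 (fail-walked)
i=22 'b': node 9→14
i=23 'c': node 14→15  ** P3@[21:23],P7@[22:23]
i=24 'b': node 15→9 (fail-walked)
i=25 'b': node 9→14
i=26 'c': node 14→15  ** P3@[24:26],P7@[25:26]
i=27 'c': node 15→2 (fail-walked)  ** P0@[26:27]
i=28 'c': node 2→2 (fail-walked)  ** P0@[27:28]
i=29 'a': node 2→18 (fail-walked)
i=30 'a': node 18→19
i=31 'a': node 19→20  ** P5@[28:31]
i=32 'b': node 20→9 (fail-walked)
i=33 'a': node 9→10
i=34 'c': node 10→11
i=35 'a': node 11→12
i=36 'a': node 12→13  ** P2@[32:36]
i=37 'a': node 13→20 (fail-walked)  ** P5@[34:37]
i=38 'b': node 20→9 (fail-walked)
i=39 'c': node 9→23  ** P7@[38:39]
i=40 'b': node 23→9 (fail-walked)
i=41 'c': node 9→23  ** P7@[40:41]
i=42 'c': node 23→2 (fail-walked)  ** P0@[41:42]
i=43 'b': node 2→9 (fail-walked)
i=44 'b': node 9→14

Matches: [[4,2],[11,1],[11,7],[16,2],[20,6],[20,7],[23,3],[23,7],[26,3],[26,7],[27,0],[28,0],[31,5],[36,2],[37,5],[39,7],[41,7],[42,0]]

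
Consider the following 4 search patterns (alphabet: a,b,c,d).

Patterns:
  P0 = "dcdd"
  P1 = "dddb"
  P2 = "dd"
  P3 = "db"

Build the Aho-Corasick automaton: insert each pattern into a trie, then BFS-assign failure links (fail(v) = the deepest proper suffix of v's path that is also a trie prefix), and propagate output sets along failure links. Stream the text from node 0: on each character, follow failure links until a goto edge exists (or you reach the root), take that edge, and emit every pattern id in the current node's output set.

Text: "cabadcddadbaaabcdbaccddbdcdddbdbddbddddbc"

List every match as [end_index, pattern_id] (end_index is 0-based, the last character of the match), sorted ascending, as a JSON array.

Build automaton:
Trie (insert patterns):
  n0 'ε': d→1
  n1 'd': b→8 c→2 d→5
  n2 'dc': d→3
  n3 'dcd': d→4
  n4 'dcdd': ·  ←P0
  n5 'dd': d→6  ←P2
  n6 'ddd': b→7
  n7 'dddb': ·  ←P1
  n8 'db': ·  ←P3

BFS fail/out derivation:
  n1('d'): parent n0 fail=0; on 'd' 0 → fail=0;  out ∅∪∅=∅
  n2('dc'): parent n1 fail=0; on 'c' 0 → fail=0;  out ∅∪∅=∅
  n5('dd'): parent n1 fail=0; on 'd' 0 → fail=1;  out {2}∪∅={2}
  n8('db'): parent n1 fail=0; on 'b' 0 → fail=0;  out {3}∪∅={3}
  n3('dcd'): parent n2 fail=0; on 'd' 0 → fail=1;  out ∅∪∅=∅
  n6('ddd'): parent n5 fail=1; on 'd' 1 → fail=5;  out ∅∪{2}={2}
  n4('dcdd'): parent n3 fail=1; on 'd' 1 → fail=5;  out {0}∪{2}={0,2}
  n7('dddb'): parent n6 fail=5; on 'b' 5→1 → fail=8;  out {1}∪{3}={1,3}

Text stream:
pos 0 'c': at 0
pos 1 'a': at 0
pos 2 'b': at 0
pos 3 'a': at 0
pos 4 'd': at 1
pos 5 'c': at 2
pos 6 'd': at 3
pos 7 'd': at 4  → match P0@[4:7],P2@[6:7]
pos 8 'a': at 0 (via fail)
pos 9 'd': at 1
pos 10 'b': at 8  → match P3@[9:10]
pos 11 'a': at 0 (via fail)
pos 12 'a': at 0
pos 13 'a': at 0
pos 14 'b': at 0
pos 15 'c': at 0
pos 16 'd': at 1
pos 17 'b': at 8  → match P3@[16:17]
pos 18 'a': at 0 (via fail)
pos 19 'c': at 0
pos 20 'c': at 0
pos 21 'd': at 1
pos 22 'd': at 5  → match P2@[21:22]
pos 23 'b': at 8 (via fail)  → match P3@[22:23]
pos 24 'd': at 1 (via fail)
pos 25 'c': at 2
pos 26 'd': at 3
pos 27 'd': at 4  → match P0@[24:27],P2@[26:27]
pos 28 'd': at 6 (via fail)  → match P2@[27:28]
pos 29 'b': at 7  → match P1@[26:29],P3@[28:29]
pos 30 'd': at 1 (via fail)
pos 31 'b': at 8  → match P3@[30:31]
pos 32 'd': at 1 (via fail)
pos 33 'd': at 5  → match P2@[32:33]
pos 34 'b': at 8 (via fail)  → match P3@[33:34]
pos 35 'd': at 1 (via fail)
pos 36 'd': at 5  → match P2@[35:36]
pos 37 'd': at 6  → match P2@[36:37]
pos 38 'd': at 6 (via fail)  → match P2@[37:38]
pos 39 'b': at 7  → match P1@[36:39],P3@[38:39]
pos 40 'c': at 0 (via fail)

Result: [[7,0],[7,2],[10,3],[17,3],[22,2],[23,3],[27,0],[27,2],[28,2],[29,1],[29,3],[31,3],[33,2],[34,3],[36,2],[37,2],[38,2],[39,1],[39,3]]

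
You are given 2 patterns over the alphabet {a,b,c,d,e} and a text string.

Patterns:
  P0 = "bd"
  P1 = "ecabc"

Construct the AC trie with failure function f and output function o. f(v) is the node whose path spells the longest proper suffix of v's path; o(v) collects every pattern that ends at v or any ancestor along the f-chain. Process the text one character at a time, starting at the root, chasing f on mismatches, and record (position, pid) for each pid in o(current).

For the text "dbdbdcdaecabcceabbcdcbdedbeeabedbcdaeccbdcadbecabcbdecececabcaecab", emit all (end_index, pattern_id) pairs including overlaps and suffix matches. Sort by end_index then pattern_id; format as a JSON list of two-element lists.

Construct AC machine:
Trie nodes:
  n0 'ε': b→1 e→3
  n1 'b': d→2
  n2 'bd': ·  [P0 ends]
  n3 'e': c→4
  n4 'ec': a→5
  n5 'eca': b→6
  n6 'ecab': c→7
  n7 'ecabc': ·  [P1 ends]

Failure links (BFS by depth):
  n1('b'): parent n0 fail=0; on 'b' 0 → fail=0;  out ∅∪∅=∅
  n3('e'): parent n0 fail=0; on 'e' 0 → fail=0;  out ∅∪∅=∅
  n2('bd'): parent n1 fail=0; on 'd' 0 → fail=0;  out {0}∪∅={0}
  n4('ec'): parent n3 fail=0; on 'c' 0 → fail=0;  out ∅∪∅=∅
  n5('eca'): parent n4 fail=0; on 'a' 0 → fail=0;  out ∅∪∅=∅
  n6('ecab'): parent n5 fail=0; on 'b' 0 → fail=1;  out ∅∪∅=∅
  n7('ecabc'): parent n6 fail=1; on 'c' 1→0 → fail=0;  out {1}∪∅={1}

Text stream:
pos 0 'd': at 0
pos 1 'b': at 1
pos 2 'd': at 2  → match P0@[1:2]
pos 3 'b': at 1 (via fail)
pos 4 'd': at 2  → match P0@[3:4]
pos 5 'c': at 0 (via fail)
pos 6 'd': at 0
pos 7 'a': at 0
pos 8 'e': at 3
pos 9 'c': at 4
pos 10 'a': at 5
pos 11 'b': at 6
pos 12 'c': at 7  → match P1@[8:12]
pos 13 'c': at 0 (via fail)
pos 14 'e': at 3
pos 15 'a': at 0 (via fail)
pos 16 'b': at 1
pos 17 'b': at 1 (via fail)
pos 18 'c': at 0 (via fail)
pos 19 'd': at 0
pos 20 'c': at 0
pos 21 'b': at 1
pos 22 'd': at 2  → match P0@[21:22]
pos 23 'e': at 3 (via fail)
pos 24 'd': at 0 (via fail)
pos 25 'b': at 1
pos 26 'e': at 3 (via fail)
pos 27 'e': at 3 (via fail)
pos 28 'a': at 0 (via fail)
pos 29 'b': at 1
pos 30 'e': at 3 (via fail)
pos 31 'd': at 0 (via fail)
pos 32 'b': at 1
pos 33 'c': at 0 (via fail)
pos 34 'd': at 0
pos 35 'a': at 0
pos 36 'e': at 3
pos 37 'c': at 4
pos 38 'c': at 0 (via fail)
pos 39 'b': at 1
pos 40 'd': at 2  → match P0@[39:40]
pos 41 'c': at 0 (via fail)
pos 42 'a': at 0
pos 43 'd': at 0
pos 44 'b': at 1
pos 45 'e': at 3 (via fail)
pos 46 'c': at 4
pos 47 'a': at 5
pos 48 'b': at 6
pos 49 'c': at 7  → match P1@[45:49]
pos 50 'b': at 1 (via fail)
pos 51 'd': at 2  → match P0@[50:51]
pos 52 'e': at 3 (via fail)
pos 53 'c': at 4
pos 54 'e': at 3 (via fail)
pos 55 'c': at 4
pos 56 'e': at 3 (via fail)
pos 57 'c': at 4
pos 58 'a': at 5
pos 59 'b': at 6
pos 60 'c': at 7  → match P1@[56:60]
pos 61 'a': at 0 (via fail)
pos 62 'e': at 3
pos 63 'c': at 4
pos 64 'a': at 5
pos 65 'b': at 6

Result: [[2,0],[4,0],[12,1],[22,0],[40,0],[49,1],[51,0],[60,1]]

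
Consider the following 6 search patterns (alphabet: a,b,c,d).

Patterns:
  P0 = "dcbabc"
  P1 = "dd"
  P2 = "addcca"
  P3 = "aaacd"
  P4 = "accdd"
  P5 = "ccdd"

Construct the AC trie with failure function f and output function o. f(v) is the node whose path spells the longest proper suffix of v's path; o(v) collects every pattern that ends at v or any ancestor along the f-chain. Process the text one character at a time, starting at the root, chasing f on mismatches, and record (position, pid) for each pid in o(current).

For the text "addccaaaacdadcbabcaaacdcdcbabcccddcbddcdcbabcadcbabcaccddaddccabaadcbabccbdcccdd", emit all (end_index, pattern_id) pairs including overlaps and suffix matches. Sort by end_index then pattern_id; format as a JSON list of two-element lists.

Build automaton:
Trie (insert patterns):
  n0 'ε': a→8 c→22 d→1
  n1 'd': c→2 d→7
  n2 'dc': b→3
  n3 'dcb': a→4
  n4 'dcba': b→5
  n5 'dcbab': c→6
  n6 'dcbabc': ·  ←P0
  n7 'dd': ·  ←P1
  n8 'a': a→14 c→18 d→9
  n9 'ad': d→10
  n10 'add': c→11
  n11 'addc': c→12
  n12 'addcc': a→13
  n13 'addcca': ·  ←P2
  n14 'aa': a→15
  n15 'aaa': c→16
  n16 'aaac': d→17
  n17 'aaacd': ·  ←P3
  n18 'ac': c→19
  n19 'acc': d→20
  n20 'accd': d→21
  n21 'accdd': ·  ←P4
  n22 'c': c→23
  n23 'cc': d→24
  n24 'ccd': d→25
  n25 'ccdd': ·  ←P5

Failure links (BFS by depth):
  n1('d'): parent n0 fail=0; on 'd' 0 → fail=0;  out ∅∪∅=∅
  n8('a'): parent n0 fail=0; on 'a' 0 → fail=0;  out ∅∪∅=∅
  n22('c'): parent n0 fail=0; on 'c' 0 → fail=0;  out ∅∪∅=∅
  n2('dc'): parent n1 fail=0; on 'c' 0 → fail=22;  out ∅∪∅=∅
  n7('dd'): parent n1 fail=0; on 'd' 0 → fail=1;  out {1}∪∅={1}
  n9('ad'): parent n8 fail=0; on 'd' 0 → fail=1;  out ∅∪∅=∅
  n14('aa'): parent n8 fail=0; on 'a' 0 → fail=8;  out ∅∪∅=∅
  n18('ac'): parent n8 fail=0; on 'c' 0 → fail=22;  out ∅∪∅=∅
  n23('cc'): parent n22 fail=0; on 'c' 0 → fail=22;  out ∅∪∅=∅
  n3('dcb'): parent n2 fail=22; on 'b' 22→0 → fail=0;  out ∅∪∅=∅
  n10('add'): parent n9 fail=1; on 'd' 1 → fail=7;  out ∅∪{1}={1}
  n15('aaa'): parent n14 fail=8; on 'a' 8 → fail=14;  out ∅∪∅=∅
  n19('acc'): parent n18 fail=22; on 'c' 22 → fail=23;  out ∅∪∅=∅
  n24('ccd'): parent n23 fail=22; on 'd' 22→0 → fail=1;  out ∅∪∅=∅
  n4('dcba'): parent n3 fail=0; on 'a' 0 → fail=8;  out ∅∪∅=∅
  n11('addc'): parent n10 fail=7; on 'c' 7→1 → fail=2;  out ∅∪∅=∅
  n16('aaac'): parent n15 fail=14; on 'c' 14→8 → fail=18;  out ∅∪∅=∅
  n20('accd'): parent n19 fail=23; on 'd' 23 → fail=24;  out ∅∪∅=∅
  n25('ccdd'): parent n24 fail=1; on 'd' 1 → fail=7;  out {5}∪{1}={1,5}
  n5('dcbab'): parent n4 fail=8; on 'b' 8→0 → fail=0;  out ∅∪∅=∅
  n12('addcc'): parent n11 fail=2; on 'c' 2→22 → fail=23;  out ∅∪∅=∅
  n17('aaacd'): parent n16 fail=18; on 'd' 18→22→0 → fail=1;  out {3}∪∅={3}
  n21('accdd'): parent n20 fail=24; on 'd' 24 → fail=25;  out {4}∪{1,5}={1,4,5}
  n6('dcbabc'): parent n5 fail=0; on 'c' 0 → fail=22;  out {0}∪∅={0}
  n13('addcca'): parent n12 fail=23; on 'a' 23→22→0 → fail=8;  out {2}∪∅={2}

Run:
i=0 'a': node 0→8
i=1 'd': node 8→9
i=2 'd': node 9→10  → match P1@[1:2]
i=3 'c': node 10→11
i=4 'c': node 11→12
i=5 'a': node 12→13  → match P2@[0:5]
i=6 'a': node 13→14 ·f
i=7 'a': node 14→15
i=8 'a': node 15→15 ·f
i=9 'c': node 15→16
i=10 'd': node 16→17  → match P3@[6:10]
i=11 'a': node 17→8 ·f
i=12 'd': node 8→9
i=13 'c': node 9→2 ·f
i=14 'b': node 2→3
i=15 'a': node 3→4
i=16 'b': node 4→5
i=17 'c': node 5→6  → match P0@[12:17]
i=18 'a': node 6→8 ·f
i=19 'a': node 8→14
i=20 'a': node 14→15
i=21 'c': node 15→16
i=22 'd': node 16→17  → match P3@[18:22]
i=23 'c': node 17→2 ·f
i=24 'd': node 2→1 ·f
i=25 'c': node 1→2
i=26 'b': node 2→3
i=27 'a': node 3→4
i=28 'b': node 4→5
i=29 'c': node 5→6  → match P0@[24:29]
i=30 'c': node 6→23 ·f
i=31 'c': node 23→23 ·f
i=32 'd': node 23→24
i=33 'd': node 24→25  → match P1@[32:33],P5@[30:33]
i=34 'c': node 25→2 ·f
i=35 'b': node 2→3
i=36 'd': node 3→1 ·f
i=37 'd': node 1→7  → match P1@[36:37]
i=38 'c': node 7→2 ·f
i=39 'd': node 2→1 ·f
i=40 'c': node 1→2
i=41 'b': node 2→3
i=42 'a': node 3→4
i=43 'b': node 4→5
i=44 'c': node 5→6  → match P0@[39:44]
i=45 'a': node 6→8 ·f
i=46 'd': node 8→9
i=47 'c': node 9→2 ·f
i=48 'b': node 2→3
i=49 'a': node 3→4
i=50 'b': node 4→5
i=51 'c': node 5→6  → match P0@[46:51]
i=52 'a': node 6→8 ·f
i=53 'c': node 8→18
i=54 'c': node 18→19
i=55 'd': node 19→20
i=56 'd': node 20→21  → match P1@[55:56],P4@[52:56],P5@[53:56]
i=57 'a': node 21→8 ·f
i=58 'd': node 8→9
i=59 'd': node 9→10  → match P1@[58:59]
i=60 'c': node 10→11
i=61 'c': node 11→12
i=62 'a': node 12→13  → match P2@[57:62]
i=63 'b': node 13→0 ·f
i=64 'a': node 0→8
i=65 'a': node 8→14
i=66 'd': node 14→9 ·f
i=67 'c': node 9→2 ·f
i=68 'b': node 2→3
i=69 'a': node 3→4
i=70 'b': node 4→5
i=71 'c': node 5→6  → match P0@[66:71]
i=72 'c': node 6→23 ·f
i=73 'b': node 23→0 ·f
i=74 'd': node 0→1
i=75 'c': node 1→2
i=76 'c': node 2→23 ·f
i=77 'c': node 23→23 ·f
i=78 'd': node 23→24
i=79 'd': node 24→25  → match P1@[78:79],P5@[76:79]

All matches (sorted): [[2,1],[5,2],[10,3],[17,0],[22,3],[29,0],[33,1],[33,5],[37,1],[44,0],[51,0],[56,1],[56,4],[56,5],[59,1],[62,2],[71,0],[79,1],[79,5]]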